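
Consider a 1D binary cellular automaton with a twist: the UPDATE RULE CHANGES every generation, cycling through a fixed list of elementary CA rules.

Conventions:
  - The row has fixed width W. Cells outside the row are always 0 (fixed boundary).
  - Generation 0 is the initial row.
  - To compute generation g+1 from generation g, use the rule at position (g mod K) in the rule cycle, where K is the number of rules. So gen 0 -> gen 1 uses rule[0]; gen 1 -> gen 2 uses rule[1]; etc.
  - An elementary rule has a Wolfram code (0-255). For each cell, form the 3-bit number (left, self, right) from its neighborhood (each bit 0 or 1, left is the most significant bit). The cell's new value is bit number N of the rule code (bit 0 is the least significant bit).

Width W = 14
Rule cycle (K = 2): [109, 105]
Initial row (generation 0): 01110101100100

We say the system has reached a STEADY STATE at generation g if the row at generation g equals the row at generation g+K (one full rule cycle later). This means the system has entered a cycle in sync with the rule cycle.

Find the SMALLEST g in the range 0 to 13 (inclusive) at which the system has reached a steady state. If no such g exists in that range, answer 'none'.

Gen 0: 01110101100100
Gen 1 (rule 109): 01011111100101
Gen 2 (rule 105): 00110000100010
Gen 3 (rule 109): 10110110101010
Gen 4 (rule 105): 01111111010100
Gen 5 (rule 109): 01000001111101
Gen 6 (rule 105): 00011101000110
Gen 7 (rule 109): 11010111010110
Gen 8 (rule 105): 11101101101110
Gen 9 (rule 109): 10111111111010
Gen 10 (rule 105): 01100000001100
Gen 11 (rule 109): 01101111101101
Gen 12 (rule 105): 01111000111110
Gen 13 (rule 109): 01001010100010
Gen 14 (rule 105): 00000101001000
Gen 15 (rule 109): 11110111001011

Answer: none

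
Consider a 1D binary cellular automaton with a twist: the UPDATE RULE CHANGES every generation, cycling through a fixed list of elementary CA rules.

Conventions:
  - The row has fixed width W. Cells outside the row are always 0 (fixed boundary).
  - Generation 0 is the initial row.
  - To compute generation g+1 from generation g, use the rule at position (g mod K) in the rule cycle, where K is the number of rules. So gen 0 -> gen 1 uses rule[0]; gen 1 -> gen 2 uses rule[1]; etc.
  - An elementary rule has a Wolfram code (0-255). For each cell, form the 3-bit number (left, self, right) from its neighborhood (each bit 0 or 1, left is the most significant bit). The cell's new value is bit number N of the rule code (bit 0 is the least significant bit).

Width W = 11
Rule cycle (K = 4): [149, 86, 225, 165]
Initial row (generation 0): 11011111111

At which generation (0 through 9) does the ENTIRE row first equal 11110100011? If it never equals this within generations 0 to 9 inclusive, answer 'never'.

Gen 0: 11011111111
Gen 1 (rule 149): 00001111110
Gen 2 (rule 86): 00010000011
Gen 3 (rule 225): 11000111001
Gen 4 (rule 165): 00010010001
Gen 5 (rule 149): 11011011101
Gen 6 (rule 86): 01001000101
Gen 7 (rule 225): 00000010010
Gen 8 (rule 165): 11111010010
Gen 9 (rule 149): 01110011011

Answer: never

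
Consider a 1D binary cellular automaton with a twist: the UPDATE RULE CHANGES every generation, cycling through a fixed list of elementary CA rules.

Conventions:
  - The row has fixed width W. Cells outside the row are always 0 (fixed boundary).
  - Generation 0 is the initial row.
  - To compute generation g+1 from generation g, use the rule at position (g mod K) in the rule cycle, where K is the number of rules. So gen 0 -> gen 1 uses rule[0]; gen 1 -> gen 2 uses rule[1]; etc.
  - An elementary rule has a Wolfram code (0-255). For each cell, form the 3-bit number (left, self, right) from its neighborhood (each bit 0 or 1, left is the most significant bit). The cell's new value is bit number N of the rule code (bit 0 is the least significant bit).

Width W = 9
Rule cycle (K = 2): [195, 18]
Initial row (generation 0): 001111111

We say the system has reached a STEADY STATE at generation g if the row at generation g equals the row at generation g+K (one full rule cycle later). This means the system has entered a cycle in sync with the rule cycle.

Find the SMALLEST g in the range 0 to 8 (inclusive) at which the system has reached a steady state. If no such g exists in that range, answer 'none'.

Answer: 2

Derivation:
Gen 0: 001111111
Gen 1 (rule 195): 110111111
Gen 2 (rule 18): 000000000
Gen 3 (rule 195): 111111111
Gen 4 (rule 18): 000000000
Gen 5 (rule 195): 111111111
Gen 6 (rule 18): 000000000
Gen 7 (rule 195): 111111111
Gen 8 (rule 18): 000000000
Gen 9 (rule 195): 111111111
Gen 10 (rule 18): 000000000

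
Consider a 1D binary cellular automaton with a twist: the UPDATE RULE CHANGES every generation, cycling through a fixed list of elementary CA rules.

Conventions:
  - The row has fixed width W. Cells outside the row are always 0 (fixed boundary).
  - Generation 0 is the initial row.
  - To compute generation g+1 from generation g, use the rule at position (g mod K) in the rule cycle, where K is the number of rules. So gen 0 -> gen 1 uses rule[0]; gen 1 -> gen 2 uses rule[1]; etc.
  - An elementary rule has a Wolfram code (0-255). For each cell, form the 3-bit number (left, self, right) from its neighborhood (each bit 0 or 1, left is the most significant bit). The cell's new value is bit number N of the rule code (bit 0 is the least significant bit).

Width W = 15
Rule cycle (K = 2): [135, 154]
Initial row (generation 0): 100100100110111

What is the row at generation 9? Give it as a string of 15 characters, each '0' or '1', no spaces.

Answer: 101001001010001

Derivation:
Gen 0: 100100100110111
Gen 1 (rule 135): 101101101000010
Gen 2 (rule 154): 001001000100101
Gen 3 (rule 135): 111011011101101
Gen 4 (rule 154): 110010011001000
Gen 5 (rule 135): 000110100011011
Gen 6 (rule 154): 001100010110010
Gen 7 (rule 135): 110001110000110
Gen 8 (rule 154): 101011101001101
Gen 9 (rule 135): 101001001010001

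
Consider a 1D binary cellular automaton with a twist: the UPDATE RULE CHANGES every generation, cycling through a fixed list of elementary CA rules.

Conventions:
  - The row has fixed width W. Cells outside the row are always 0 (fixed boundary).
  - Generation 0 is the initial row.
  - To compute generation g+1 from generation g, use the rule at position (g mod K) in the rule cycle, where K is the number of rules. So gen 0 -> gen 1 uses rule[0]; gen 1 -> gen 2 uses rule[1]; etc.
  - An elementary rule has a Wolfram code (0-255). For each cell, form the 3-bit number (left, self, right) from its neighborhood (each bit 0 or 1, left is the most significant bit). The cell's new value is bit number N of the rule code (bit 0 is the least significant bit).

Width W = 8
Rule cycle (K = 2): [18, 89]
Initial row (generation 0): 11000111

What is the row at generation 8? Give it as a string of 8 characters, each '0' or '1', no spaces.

Gen 0: 11000111
Gen 1 (rule 18): 00101000
Gen 2 (rule 89): 10000111
Gen 3 (rule 18): 01001000
Gen 4 (rule 89): 00100111
Gen 5 (rule 18): 01011000
Gen 6 (rule 89): 00011111
Gen 7 (rule 18): 00100000
Gen 8 (rule 89): 10011111

Answer: 10011111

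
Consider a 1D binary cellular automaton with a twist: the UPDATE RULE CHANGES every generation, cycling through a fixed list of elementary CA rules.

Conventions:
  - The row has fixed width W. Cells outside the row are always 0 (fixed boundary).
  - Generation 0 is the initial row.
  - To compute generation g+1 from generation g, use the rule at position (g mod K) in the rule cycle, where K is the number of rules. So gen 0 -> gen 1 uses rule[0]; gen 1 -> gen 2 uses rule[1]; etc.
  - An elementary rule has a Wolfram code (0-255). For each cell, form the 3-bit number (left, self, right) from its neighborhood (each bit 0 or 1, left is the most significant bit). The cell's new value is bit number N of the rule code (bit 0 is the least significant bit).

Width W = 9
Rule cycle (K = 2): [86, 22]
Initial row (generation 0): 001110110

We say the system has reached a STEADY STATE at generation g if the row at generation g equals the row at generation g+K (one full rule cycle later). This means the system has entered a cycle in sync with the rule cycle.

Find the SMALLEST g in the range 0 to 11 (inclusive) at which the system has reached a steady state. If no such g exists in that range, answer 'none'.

Gen 0: 001110110
Gen 1 (rule 86): 010010011
Gen 2 (rule 22): 111111100
Gen 3 (rule 86): 000000110
Gen 4 (rule 22): 000001001
Gen 5 (rule 86): 000011111
Gen 6 (rule 22): 000100000
Gen 7 (rule 86): 001110000
Gen 8 (rule 22): 010001000
Gen 9 (rule 86): 111011100
Gen 10 (rule 22): 000000010
Gen 11 (rule 86): 000000111
Gen 12 (rule 22): 000001000
Gen 13 (rule 86): 000011100

Answer: none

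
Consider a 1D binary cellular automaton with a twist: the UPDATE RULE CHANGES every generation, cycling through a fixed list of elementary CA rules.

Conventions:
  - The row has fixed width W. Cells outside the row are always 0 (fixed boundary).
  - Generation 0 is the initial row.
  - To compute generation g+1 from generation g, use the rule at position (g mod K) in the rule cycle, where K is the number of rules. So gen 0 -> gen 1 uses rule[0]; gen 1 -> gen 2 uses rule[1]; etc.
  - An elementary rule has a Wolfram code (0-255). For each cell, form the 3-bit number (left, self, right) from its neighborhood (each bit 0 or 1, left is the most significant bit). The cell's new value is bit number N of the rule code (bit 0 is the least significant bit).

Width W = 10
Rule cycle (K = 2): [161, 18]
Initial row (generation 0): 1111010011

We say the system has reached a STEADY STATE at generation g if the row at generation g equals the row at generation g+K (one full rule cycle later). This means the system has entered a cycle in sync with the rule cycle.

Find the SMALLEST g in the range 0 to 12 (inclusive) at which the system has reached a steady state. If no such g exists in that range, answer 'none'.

Gen 0: 1111010011
Gen 1 (rule 161): 0110100000
Gen 2 (rule 18): 1000010000
Gen 3 (rule 161): 0011000111
Gen 4 (rule 18): 0100101000
Gen 5 (rule 161): 0000010011
Gen 6 (rule 18): 0000101100
Gen 7 (rule 161): 1110010001
Gen 8 (rule 18): 0001101010
Gen 9 (rule 161): 1100010100
Gen 10 (rule 18): 0010100010
Gen 11 (rule 161): 1001001000
Gen 12 (rule 18): 0110110100
Gen 13 (rule 161): 0001001001
Gen 14 (rule 18): 0010110110

Answer: none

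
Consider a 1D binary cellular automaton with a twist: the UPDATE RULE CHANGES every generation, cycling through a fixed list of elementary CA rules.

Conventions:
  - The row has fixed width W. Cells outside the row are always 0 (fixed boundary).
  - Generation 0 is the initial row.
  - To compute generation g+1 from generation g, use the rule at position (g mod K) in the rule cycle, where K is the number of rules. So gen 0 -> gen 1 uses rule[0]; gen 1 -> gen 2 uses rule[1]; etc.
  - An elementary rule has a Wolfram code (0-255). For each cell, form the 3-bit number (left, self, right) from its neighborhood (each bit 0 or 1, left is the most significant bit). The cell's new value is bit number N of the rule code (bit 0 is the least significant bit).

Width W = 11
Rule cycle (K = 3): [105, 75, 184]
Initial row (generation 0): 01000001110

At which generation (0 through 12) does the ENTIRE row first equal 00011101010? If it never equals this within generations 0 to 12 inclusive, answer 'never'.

Gen 0: 01000001110
Gen 1 (rule 105): 00011101010
Gen 2 (rule 75): 11110100000
Gen 3 (rule 184): 11101010000
Gen 4 (rule 105): 10110100111
Gen 5 (rule 75): 00110001101
Gen 6 (rule 184): 00101001010
Gen 7 (rule 105): 10010000100
Gen 8 (rule 75): 00100111001
Gen 9 (rule 184): 00010110100
Gen 10 (rule 105): 11001111001
Gen 11 (rule 75): 11011001010
Gen 12 (rule 184): 10110100101

Answer: 1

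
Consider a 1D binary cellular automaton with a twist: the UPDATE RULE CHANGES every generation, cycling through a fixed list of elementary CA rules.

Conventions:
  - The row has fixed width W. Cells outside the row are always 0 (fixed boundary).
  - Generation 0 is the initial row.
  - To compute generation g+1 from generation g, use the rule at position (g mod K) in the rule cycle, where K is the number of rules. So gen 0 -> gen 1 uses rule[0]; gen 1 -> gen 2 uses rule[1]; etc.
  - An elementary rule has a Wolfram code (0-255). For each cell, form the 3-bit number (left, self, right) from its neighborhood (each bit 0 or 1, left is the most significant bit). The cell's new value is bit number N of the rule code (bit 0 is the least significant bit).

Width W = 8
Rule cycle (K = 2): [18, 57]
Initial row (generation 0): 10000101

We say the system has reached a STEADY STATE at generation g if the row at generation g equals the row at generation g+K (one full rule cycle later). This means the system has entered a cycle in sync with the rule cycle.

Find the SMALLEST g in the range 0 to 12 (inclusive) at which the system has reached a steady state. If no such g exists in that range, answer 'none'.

Gen 0: 10000101
Gen 1 (rule 18): 01001000
Gen 2 (rule 57): 00100111
Gen 3 (rule 18): 01011000
Gen 4 (rule 57): 00110111
Gen 5 (rule 18): 01000000
Gen 6 (rule 57): 00111111
Gen 7 (rule 18): 01000000
Gen 8 (rule 57): 00111111
Gen 9 (rule 18): 01000000
Gen 10 (rule 57): 00111111
Gen 11 (rule 18): 01000000
Gen 12 (rule 57): 00111111
Gen 13 (rule 18): 01000000
Gen 14 (rule 57): 00111111

Answer: 5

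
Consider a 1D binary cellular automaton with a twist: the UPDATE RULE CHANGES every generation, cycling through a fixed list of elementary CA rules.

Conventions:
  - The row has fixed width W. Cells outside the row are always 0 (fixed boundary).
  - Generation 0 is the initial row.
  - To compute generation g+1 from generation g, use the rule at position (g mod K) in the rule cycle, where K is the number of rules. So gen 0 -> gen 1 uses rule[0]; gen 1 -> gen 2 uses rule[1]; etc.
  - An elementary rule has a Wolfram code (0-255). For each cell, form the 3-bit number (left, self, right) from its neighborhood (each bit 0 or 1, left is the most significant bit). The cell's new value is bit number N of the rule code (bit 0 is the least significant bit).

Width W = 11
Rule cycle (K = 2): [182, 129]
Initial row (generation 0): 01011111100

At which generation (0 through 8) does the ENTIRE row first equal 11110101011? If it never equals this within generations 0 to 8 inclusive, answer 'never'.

Answer: 7

Derivation:
Gen 0: 01011111100
Gen 1 (rule 182): 11101111010
Gen 2 (rule 129): 01000110000
Gen 3 (rule 182): 11101001000
Gen 4 (rule 129): 01000000011
Gen 5 (rule 182): 11100000100
Gen 6 (rule 129): 01001110001
Gen 7 (rule 182): 11110101011
Gen 8 (rule 129): 01100000000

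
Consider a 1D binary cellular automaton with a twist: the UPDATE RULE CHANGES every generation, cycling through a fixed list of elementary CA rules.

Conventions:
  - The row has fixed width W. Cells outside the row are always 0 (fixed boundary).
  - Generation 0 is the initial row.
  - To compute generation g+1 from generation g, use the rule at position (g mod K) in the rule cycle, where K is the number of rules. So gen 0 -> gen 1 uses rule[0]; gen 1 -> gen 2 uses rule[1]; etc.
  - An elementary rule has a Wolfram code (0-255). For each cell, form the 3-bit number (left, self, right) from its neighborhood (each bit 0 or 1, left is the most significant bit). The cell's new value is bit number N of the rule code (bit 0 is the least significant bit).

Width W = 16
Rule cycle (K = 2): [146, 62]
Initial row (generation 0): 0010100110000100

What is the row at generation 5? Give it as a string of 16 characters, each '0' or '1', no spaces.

Gen 0: 0010100110000100
Gen 1 (rule 146): 0100011001001010
Gen 2 (rule 62): 1110110111111111
Gen 3 (rule 146): 0100000011111110
Gen 4 (rule 62): 1110000110000001
Gen 5 (rule 146): 0101001001000010

Answer: 0101001001000010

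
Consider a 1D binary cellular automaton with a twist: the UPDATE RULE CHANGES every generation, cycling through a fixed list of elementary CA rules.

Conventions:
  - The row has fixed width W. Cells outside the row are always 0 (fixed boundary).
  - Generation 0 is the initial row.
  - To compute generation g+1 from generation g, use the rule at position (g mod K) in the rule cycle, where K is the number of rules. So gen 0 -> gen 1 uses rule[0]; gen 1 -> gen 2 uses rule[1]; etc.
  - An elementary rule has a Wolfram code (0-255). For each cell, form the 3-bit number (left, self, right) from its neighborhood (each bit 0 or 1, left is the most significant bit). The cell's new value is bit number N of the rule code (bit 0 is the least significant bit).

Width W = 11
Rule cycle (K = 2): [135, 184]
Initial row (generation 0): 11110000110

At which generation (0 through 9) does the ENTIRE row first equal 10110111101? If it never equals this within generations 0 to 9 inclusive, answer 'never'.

Gen 0: 11110000110
Gen 1 (rule 135): 01100111000
Gen 2 (rule 184): 01010110100
Gen 3 (rule 135): 11010000101
Gen 4 (rule 184): 10101000010
Gen 5 (rule 135): 10101011110
Gen 6 (rule 184): 01010111101
Gen 7 (rule 135): 11010011001
Gen 8 (rule 184): 10101010100
Gen 9 (rule 135): 10101010101

Answer: never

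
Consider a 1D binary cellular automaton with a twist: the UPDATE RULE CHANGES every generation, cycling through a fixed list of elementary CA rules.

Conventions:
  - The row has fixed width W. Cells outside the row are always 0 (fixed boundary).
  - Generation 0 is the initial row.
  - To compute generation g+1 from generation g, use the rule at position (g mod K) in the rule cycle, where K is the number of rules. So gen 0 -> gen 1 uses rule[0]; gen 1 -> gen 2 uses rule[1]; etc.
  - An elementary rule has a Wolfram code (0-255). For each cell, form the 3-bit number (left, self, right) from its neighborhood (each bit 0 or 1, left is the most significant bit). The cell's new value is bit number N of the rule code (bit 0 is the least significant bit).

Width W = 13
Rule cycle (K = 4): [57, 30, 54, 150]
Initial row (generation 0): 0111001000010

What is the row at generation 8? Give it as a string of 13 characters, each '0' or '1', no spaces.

Answer: 0010111000011

Derivation:
Gen 0: 0111001000010
Gen 1 (rule 57): 0100100111001
Gen 2 (rule 30): 1111111100111
Gen 3 (rule 54): 0000000011000
Gen 4 (rule 150): 0000000100100
Gen 5 (rule 57): 1111110010011
Gen 6 (rule 30): 1000001111110
Gen 7 (rule 54): 1100010000001
Gen 8 (rule 150): 0010111000011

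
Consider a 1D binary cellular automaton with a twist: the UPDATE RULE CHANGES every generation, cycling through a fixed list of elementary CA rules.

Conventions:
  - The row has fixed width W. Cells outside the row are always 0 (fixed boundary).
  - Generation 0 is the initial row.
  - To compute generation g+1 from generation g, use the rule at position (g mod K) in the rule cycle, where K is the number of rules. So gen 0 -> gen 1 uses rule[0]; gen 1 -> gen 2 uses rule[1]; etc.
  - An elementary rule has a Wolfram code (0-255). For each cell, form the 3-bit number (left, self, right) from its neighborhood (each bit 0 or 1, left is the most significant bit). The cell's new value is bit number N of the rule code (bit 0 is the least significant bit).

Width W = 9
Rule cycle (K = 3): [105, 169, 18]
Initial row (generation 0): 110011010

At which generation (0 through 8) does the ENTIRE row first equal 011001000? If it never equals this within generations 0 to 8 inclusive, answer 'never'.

Gen 0: 110011010
Gen 1 (rule 105): 110011100
Gen 2 (rule 169): 100011001
Gen 3 (rule 18): 010100110
Gen 4 (rule 105): 001000110
Gen 5 (rule 169): 100010100
Gen 6 (rule 18): 010100010
Gen 7 (rule 105): 001001000
Gen 8 (rule 169): 100000011

Answer: never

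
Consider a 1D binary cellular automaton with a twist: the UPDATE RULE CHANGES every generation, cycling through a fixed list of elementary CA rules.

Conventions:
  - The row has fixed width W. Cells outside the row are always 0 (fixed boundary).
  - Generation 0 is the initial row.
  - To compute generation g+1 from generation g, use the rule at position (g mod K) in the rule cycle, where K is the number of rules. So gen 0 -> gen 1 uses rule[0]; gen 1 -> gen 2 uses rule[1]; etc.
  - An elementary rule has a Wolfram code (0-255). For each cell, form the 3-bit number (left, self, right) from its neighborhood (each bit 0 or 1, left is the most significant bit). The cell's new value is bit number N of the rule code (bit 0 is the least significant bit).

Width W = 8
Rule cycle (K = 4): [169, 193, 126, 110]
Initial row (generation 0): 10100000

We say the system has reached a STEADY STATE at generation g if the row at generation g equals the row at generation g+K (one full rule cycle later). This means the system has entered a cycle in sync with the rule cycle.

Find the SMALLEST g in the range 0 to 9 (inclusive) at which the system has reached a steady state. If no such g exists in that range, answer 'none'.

Gen 0: 10100000
Gen 1 (rule 169): 01001111
Gen 2 (rule 193): 00000111
Gen 3 (rule 126): 00001101
Gen 4 (rule 110): 00011111
Gen 5 (rule 169): 11011110
Gen 6 (rule 193): 01001110
Gen 7 (rule 126): 11111011
Gen 8 (rule 110): 10001111
Gen 9 (rule 169): 00101110
Gen 10 (rule 193): 10000110
Gen 11 (rule 126): 11001111
Gen 12 (rule 110): 11011001
Gen 13 (rule 169): 10110000

Answer: none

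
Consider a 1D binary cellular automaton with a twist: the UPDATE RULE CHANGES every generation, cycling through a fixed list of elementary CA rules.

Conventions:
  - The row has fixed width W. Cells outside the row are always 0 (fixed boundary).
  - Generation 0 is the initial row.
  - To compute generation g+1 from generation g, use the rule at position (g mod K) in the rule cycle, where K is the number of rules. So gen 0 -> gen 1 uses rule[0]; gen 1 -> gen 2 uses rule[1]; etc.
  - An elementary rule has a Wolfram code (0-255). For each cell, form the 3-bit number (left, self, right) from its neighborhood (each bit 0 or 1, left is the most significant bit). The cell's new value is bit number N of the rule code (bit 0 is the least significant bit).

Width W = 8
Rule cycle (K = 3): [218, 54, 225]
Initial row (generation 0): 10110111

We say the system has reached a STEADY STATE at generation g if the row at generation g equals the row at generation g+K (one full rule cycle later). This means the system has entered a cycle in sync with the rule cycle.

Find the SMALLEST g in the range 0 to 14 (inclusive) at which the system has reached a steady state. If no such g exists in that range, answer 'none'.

Answer: 5

Derivation:
Gen 0: 10110111
Gen 1 (rule 218): 00110111
Gen 2 (rule 54): 01001000
Gen 3 (rule 225): 00000011
Gen 4 (rule 218): 00000111
Gen 5 (rule 54): 00001000
Gen 6 (rule 225): 11100011
Gen 7 (rule 218): 11110111
Gen 8 (rule 54): 00001000
Gen 9 (rule 225): 11100011
Gen 10 (rule 218): 11110111
Gen 11 (rule 54): 00001000
Gen 12 (rule 225): 11100011
Gen 13 (rule 218): 11110111
Gen 14 (rule 54): 00001000
Gen 15 (rule 225): 11100011
Gen 16 (rule 218): 11110111
Gen 17 (rule 54): 00001000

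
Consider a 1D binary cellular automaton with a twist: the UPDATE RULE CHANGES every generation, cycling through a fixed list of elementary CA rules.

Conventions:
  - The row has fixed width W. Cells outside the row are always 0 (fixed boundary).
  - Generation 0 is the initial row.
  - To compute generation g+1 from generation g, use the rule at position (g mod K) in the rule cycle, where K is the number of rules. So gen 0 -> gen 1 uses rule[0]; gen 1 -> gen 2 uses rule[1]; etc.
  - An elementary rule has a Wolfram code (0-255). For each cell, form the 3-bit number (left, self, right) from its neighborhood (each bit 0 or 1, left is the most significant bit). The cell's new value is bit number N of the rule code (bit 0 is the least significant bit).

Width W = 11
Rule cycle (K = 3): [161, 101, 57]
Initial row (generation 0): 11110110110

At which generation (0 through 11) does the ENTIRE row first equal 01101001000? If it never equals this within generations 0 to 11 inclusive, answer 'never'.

Gen 0: 11110110110
Gen 1 (rule 161): 01101001000
Gen 2 (rule 101): 00111001011
Gen 3 (rule 57): 10100100110
Gen 4 (rule 161): 01000000000
Gen 5 (rule 101): 01011111111
Gen 6 (rule 57): 00110000000
Gen 7 (rule 161): 10000111111
Gen 8 (rule 101): 10110000001
Gen 9 (rule 57): 01101111100
Gen 10 (rule 161): 00010111001
Gen 11 (rule 101): 11011001001

Answer: 1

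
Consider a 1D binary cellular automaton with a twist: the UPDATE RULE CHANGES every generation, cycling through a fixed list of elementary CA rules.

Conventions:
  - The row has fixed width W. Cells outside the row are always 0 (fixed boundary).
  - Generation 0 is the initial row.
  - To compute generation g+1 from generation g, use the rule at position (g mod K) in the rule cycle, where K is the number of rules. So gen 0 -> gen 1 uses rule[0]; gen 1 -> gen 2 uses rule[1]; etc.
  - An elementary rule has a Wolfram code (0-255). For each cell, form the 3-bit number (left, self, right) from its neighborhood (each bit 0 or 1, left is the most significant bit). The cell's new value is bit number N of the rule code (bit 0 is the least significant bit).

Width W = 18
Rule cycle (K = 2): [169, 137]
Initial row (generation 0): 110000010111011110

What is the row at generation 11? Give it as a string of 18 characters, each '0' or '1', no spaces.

Answer: 011001111110111100

Derivation:
Gen 0: 110000010111011110
Gen 1 (rule 169): 100111001110111100
Gen 2 (rule 137): 000110001100111001
Gen 3 (rule 169): 110100101000110000
Gen 4 (rule 137): 100000000010100111
Gen 5 (rule 169): 001111111001000110
Gen 6 (rule 137): 101111110000010100
Gen 7 (rule 169): 011111100111001001
Gen 8 (rule 137): 011111000110000000
Gen 9 (rule 169): 011110010100111111
Gen 10 (rule 137): 011100000000111110
Gen 11 (rule 169): 011001111110111100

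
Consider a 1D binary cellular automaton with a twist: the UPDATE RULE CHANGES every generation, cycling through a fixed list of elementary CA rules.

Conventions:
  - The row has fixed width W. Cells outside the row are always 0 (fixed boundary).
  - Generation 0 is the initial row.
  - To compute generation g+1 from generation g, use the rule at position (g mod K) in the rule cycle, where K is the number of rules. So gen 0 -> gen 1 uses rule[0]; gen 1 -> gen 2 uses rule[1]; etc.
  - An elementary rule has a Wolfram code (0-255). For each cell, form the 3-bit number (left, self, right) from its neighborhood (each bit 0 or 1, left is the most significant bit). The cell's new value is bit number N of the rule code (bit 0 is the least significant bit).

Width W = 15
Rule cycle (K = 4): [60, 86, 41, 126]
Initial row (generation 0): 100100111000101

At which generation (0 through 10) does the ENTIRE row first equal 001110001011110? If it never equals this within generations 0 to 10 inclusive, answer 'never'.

Answer: never

Derivation:
Gen 0: 100100111000101
Gen 1 (rule 60): 110110100100111
Gen 2 (rule 86): 010010111111001
Gen 3 (rule 41): 000001100000000
Gen 4 (rule 126): 000011110000000
Gen 5 (rule 60): 000010001000000
Gen 6 (rule 86): 000111011100000
Gen 7 (rule 41): 110100110001111
Gen 8 (rule 126): 111111111011001
Gen 9 (rule 60): 100000000110101
Gen 10 (rule 86): 110000001010101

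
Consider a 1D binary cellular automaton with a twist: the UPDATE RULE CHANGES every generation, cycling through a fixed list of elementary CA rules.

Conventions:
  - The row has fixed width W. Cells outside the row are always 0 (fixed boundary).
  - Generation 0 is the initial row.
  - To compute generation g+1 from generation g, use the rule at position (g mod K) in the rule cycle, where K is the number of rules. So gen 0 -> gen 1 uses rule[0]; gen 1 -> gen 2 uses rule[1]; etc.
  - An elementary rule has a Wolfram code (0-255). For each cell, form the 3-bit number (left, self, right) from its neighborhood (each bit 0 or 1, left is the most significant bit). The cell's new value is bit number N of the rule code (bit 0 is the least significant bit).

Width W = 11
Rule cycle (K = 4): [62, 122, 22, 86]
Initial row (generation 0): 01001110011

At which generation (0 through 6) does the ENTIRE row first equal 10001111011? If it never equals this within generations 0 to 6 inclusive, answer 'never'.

Gen 0: 01001110011
Gen 1 (rule 62): 11111001110
Gen 2 (rule 122): 10001111011
Gen 3 (rule 22): 11010000000
Gen 4 (rule 86): 01011000000
Gen 5 (rule 62): 11110100000
Gen 6 (rule 122): 10011010000

Answer: 2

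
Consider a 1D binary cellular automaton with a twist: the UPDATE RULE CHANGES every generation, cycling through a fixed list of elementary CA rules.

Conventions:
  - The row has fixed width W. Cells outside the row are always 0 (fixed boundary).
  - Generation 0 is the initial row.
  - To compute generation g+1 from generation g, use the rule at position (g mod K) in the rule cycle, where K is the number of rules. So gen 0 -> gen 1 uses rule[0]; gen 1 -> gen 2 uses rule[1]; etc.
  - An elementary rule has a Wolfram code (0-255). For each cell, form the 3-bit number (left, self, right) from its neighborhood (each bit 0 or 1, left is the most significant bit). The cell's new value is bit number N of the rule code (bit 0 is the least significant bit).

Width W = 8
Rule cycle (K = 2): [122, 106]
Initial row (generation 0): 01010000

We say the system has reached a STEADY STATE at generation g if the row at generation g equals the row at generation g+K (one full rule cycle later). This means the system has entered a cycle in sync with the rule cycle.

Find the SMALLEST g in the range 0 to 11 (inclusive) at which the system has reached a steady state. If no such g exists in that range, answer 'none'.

Gen 0: 01010000
Gen 1 (rule 122): 10101000
Gen 2 (rule 106): 01010000
Gen 3 (rule 122): 10101000
Gen 4 (rule 106): 01010000
Gen 5 (rule 122): 10101000
Gen 6 (rule 106): 01010000
Gen 7 (rule 122): 10101000
Gen 8 (rule 106): 01010000
Gen 9 (rule 122): 10101000
Gen 10 (rule 106): 01010000
Gen 11 (rule 122): 10101000
Gen 12 (rule 106): 01010000
Gen 13 (rule 122): 10101000

Answer: 0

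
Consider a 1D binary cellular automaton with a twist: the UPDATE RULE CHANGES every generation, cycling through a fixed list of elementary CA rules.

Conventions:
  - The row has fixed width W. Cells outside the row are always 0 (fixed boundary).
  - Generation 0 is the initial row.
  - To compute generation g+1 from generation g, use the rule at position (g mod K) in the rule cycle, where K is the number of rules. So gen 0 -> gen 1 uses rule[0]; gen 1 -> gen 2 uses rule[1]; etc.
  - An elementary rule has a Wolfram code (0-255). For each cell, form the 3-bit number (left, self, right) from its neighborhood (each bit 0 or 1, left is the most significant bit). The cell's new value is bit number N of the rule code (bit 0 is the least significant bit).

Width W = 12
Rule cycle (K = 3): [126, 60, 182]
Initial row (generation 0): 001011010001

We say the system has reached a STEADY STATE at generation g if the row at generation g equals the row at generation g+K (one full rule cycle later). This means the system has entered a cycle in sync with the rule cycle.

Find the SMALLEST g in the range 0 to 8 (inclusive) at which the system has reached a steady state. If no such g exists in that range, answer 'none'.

Gen 0: 001011010001
Gen 1 (rule 126): 011111111011
Gen 2 (rule 60): 010000000110
Gen 3 (rule 182): 111000001001
Gen 4 (rule 126): 101100011111
Gen 5 (rule 60): 111010010000
Gen 6 (rule 182): 010111111000
Gen 7 (rule 126): 111100001100
Gen 8 (rule 60): 100010001010
Gen 9 (rule 182): 110111011111
Gen 10 (rule 126): 111101110001
Gen 11 (rule 60): 100011001001

Answer: none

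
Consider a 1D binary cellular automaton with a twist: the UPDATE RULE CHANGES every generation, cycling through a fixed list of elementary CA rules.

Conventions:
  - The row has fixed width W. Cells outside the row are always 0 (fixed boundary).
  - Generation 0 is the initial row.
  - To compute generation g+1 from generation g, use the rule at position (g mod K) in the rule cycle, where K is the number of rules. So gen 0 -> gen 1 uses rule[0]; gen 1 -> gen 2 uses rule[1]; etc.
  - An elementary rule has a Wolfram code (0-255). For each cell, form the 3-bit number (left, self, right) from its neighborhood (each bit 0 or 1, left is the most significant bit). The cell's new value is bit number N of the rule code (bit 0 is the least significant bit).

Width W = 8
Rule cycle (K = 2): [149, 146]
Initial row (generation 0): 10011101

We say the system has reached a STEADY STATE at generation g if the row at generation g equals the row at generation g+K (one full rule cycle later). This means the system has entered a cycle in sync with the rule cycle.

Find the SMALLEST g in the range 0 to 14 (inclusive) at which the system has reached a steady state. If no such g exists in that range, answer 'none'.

Gen 0: 10011101
Gen 1 (rule 149): 11001001
Gen 2 (rule 146): 00110110
Gen 3 (rule 149): 10000001
Gen 4 (rule 146): 01000010
Gen 5 (rule 149): 01111011
Gen 6 (rule 146): 10110000
Gen 7 (rule 149): 10001111
Gen 8 (rule 146): 01010110
Gen 9 (rule 149): 01010001
Gen 10 (rule 146): 10001010
Gen 11 (rule 149): 11101011
Gen 12 (rule 146): 01000000
Gen 13 (rule 149): 01111111
Gen 14 (rule 146): 10111110
Gen 15 (rule 149): 10011101
Gen 16 (rule 146): 01101000

Answer: none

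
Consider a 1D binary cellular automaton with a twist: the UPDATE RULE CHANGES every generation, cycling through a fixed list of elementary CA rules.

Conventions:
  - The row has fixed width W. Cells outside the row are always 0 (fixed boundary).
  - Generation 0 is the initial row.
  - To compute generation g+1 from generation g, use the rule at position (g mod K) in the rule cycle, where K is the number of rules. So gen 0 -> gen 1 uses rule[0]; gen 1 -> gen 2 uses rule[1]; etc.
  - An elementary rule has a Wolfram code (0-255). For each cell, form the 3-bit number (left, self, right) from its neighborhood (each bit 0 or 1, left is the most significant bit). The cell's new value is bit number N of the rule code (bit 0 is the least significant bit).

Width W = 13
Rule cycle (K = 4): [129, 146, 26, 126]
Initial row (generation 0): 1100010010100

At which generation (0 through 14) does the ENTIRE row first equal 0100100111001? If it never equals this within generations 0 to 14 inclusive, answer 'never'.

Answer: never

Derivation:
Gen 0: 1100010010100
Gen 1 (rule 129): 0001000000001
Gen 2 (rule 146): 0010100000010
Gen 3 (rule 26): 0100010000101
Gen 4 (rule 126): 1110111001111
Gen 5 (rule 129): 0100010000110
Gen 6 (rule 146): 1010101001001
Gen 7 (rule 26): 0000000110110
Gen 8 (rule 126): 0000001111111
Gen 9 (rule 129): 1111100111110
Gen 10 (rule 146): 0111011011101
Gen 11 (rule 26): 1100010010000
Gen 12 (rule 126): 1110111111000
Gen 13 (rule 129): 0100011110011
Gen 14 (rule 146): 1010101101100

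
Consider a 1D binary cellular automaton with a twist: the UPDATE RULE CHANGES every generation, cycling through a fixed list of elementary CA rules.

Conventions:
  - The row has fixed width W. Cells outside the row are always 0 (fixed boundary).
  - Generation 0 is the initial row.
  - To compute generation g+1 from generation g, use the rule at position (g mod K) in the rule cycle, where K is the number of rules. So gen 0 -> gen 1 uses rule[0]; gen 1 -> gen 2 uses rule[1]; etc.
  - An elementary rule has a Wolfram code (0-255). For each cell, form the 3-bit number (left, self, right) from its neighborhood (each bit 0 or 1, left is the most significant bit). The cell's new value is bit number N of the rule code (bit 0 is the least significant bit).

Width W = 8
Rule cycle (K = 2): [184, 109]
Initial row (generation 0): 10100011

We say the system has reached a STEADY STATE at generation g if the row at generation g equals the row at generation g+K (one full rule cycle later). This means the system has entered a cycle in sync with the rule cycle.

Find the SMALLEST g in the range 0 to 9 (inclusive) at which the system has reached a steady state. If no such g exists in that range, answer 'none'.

Gen 0: 10100011
Gen 1 (rule 184): 01010010
Gen 2 (rule 109): 01110010
Gen 3 (rule 184): 01101001
Gen 4 (rule 109): 01111001
Gen 5 (rule 184): 01110100
Gen 6 (rule 109): 01011101
Gen 7 (rule 184): 00111010
Gen 8 (rule 109): 10101110
Gen 9 (rule 184): 01011101
Gen 10 (rule 109): 01110111
Gen 11 (rule 184): 01101110

Answer: none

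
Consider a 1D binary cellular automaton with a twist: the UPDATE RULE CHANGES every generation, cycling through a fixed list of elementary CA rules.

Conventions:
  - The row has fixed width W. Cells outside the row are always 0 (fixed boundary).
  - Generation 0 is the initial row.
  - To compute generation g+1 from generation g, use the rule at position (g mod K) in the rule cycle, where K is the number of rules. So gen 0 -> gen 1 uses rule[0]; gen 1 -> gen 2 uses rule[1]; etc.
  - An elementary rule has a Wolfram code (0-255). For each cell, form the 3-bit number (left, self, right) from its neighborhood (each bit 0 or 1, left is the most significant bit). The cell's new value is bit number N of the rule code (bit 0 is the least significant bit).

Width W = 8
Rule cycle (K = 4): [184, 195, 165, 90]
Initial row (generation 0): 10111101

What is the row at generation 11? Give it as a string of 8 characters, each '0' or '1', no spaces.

Answer: 10111101

Derivation:
Gen 0: 10111101
Gen 1 (rule 184): 01111010
Gen 2 (rule 195): 10111000
Gen 3 (rule 165): 11010011
Gen 4 (rule 90): 11001111
Gen 5 (rule 184): 10101110
Gen 6 (rule 195): 00000110
Gen 7 (rule 165): 11110000
Gen 8 (rule 90): 10011000
Gen 9 (rule 184): 01010100
Gen 10 (rule 195): 10000001
Gen 11 (rule 165): 10111101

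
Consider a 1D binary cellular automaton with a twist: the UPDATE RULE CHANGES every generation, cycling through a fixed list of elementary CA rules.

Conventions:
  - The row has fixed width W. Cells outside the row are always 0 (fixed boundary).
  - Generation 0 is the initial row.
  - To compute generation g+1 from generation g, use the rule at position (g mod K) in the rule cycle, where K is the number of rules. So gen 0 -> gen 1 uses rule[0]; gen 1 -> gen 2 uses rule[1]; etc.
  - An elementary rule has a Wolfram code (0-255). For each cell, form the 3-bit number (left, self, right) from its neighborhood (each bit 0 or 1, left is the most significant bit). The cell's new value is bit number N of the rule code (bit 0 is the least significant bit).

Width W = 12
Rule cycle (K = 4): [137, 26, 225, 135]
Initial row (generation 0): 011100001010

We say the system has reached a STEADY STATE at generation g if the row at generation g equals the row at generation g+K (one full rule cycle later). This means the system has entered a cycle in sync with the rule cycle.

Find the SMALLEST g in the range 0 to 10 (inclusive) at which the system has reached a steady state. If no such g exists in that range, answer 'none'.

Gen 0: 011100001010
Gen 1 (rule 137): 011001100000
Gen 2 (rule 26): 110111010000
Gen 3 (rule 225): 011011100111
Gen 4 (rule 135): 100001001010
Gen 5 (rule 137): 001100000000
Gen 6 (rule 26): 011010000000
Gen 7 (rule 225): 001100111111
Gen 8 (rule 135): 110001011110
Gen 9 (rule 137): 100100011100
Gen 10 (rule 26): 011010110010
Gen 11 (rule 225): 001101010000
Gen 12 (rule 135): 110001010111
Gen 13 (rule 137): 100100000110
Gen 14 (rule 26): 011010001101

Answer: none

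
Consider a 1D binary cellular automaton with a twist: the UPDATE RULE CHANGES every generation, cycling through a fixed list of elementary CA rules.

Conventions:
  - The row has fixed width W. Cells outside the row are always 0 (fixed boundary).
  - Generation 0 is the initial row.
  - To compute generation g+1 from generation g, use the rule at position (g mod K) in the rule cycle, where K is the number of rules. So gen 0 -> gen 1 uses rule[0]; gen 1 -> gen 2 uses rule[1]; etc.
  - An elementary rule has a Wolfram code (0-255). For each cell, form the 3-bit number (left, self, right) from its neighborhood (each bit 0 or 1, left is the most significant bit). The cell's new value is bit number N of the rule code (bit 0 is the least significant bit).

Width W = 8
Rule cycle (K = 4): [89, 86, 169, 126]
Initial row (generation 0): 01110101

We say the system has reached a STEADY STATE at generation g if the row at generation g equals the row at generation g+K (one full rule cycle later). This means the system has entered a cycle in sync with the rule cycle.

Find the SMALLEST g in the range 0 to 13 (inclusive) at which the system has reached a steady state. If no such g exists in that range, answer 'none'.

Gen 0: 01110101
Gen 1 (rule 89): 01010000
Gen 2 (rule 86): 11011000
Gen 3 (rule 169): 10110011
Gen 4 (rule 126): 11111111
Gen 5 (rule 89): 10000001
Gen 6 (rule 86): 11000011
Gen 7 (rule 169): 10011010
Gen 8 (rule 126): 11111111
Gen 9 (rule 89): 10000001
Gen 10 (rule 86): 11000011
Gen 11 (rule 169): 10011010
Gen 12 (rule 126): 11111111
Gen 13 (rule 89): 10000001
Gen 14 (rule 86): 11000011
Gen 15 (rule 169): 10011010
Gen 16 (rule 126): 11111111
Gen 17 (rule 89): 10000001

Answer: 4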